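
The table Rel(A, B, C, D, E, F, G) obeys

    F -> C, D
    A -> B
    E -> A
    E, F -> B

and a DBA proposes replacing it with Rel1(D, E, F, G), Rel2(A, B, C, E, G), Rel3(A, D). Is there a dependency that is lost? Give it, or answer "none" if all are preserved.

Check F → C, D: no single fragment contains all of {C, D, F}, and the restricted closure of {F} across the fragments never reaches {C, D}.
A → B is preserved.
E → A is preserved.
E, F → B is preserved.

F -> C, D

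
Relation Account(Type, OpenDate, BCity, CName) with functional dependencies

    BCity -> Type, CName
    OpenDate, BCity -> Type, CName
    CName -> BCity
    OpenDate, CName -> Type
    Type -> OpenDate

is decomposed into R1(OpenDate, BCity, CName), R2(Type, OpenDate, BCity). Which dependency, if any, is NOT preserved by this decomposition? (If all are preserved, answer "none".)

none

BCity → Type, CName: restricted closure across fragments reaches Type, CName.
OpenDate, BCity → Type, CName: restricted closure across fragments reaches Type, CName.
CName → BCity lies within R1.
OpenDate, CName → Type: restricted closure across fragments reaches Type.
Type → OpenDate lies within R2.
Every dependency is enforceable on the fragments, so the decomposition is dependency-preserving.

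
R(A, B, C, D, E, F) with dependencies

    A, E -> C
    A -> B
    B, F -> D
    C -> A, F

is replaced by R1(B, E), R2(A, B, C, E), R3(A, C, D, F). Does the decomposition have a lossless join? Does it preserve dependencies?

lossless but not dependency-preserving

Lossless test (chase): Rows 2 and 3 agree on A; apply A→B and equate their B entries. Rows 2 and 3 agree on C; apply C→A, F and equate their A, F entries. Rows 2 and 3 agree on B, F; apply B, F→D and equate their D entries. Row 2 is now all distinguished symbols — the join is lossless.
Dependency preservation: the restricted closure of {B, F} across the fragments never reaches {D}, so B, F → D cannot be enforced without a join — not preserved.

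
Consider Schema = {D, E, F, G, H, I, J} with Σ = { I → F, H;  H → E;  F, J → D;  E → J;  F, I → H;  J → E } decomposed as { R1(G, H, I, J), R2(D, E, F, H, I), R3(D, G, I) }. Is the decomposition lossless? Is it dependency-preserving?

Lossless test (chase): Rows 1 and 2 agree on I; apply I→F, H and equate their F, H entries. Rows 1 and 3 agree on I; apply I→F, H and equate their F, H entries. Rows 1 and 2 agree on H; apply H→E and equate their E entries. Rows 1 and 3 agree on H; apply H→E and equate their E entries. Rows 1 and 2 agree on E; apply E→J and equate their J entries. Rows 1 and 3 agree on E; apply E→J and equate their J entries. Rows 1 and 2 agree on F, J; apply F, J→D and equate their D entries. Row 1 is now all distinguished symbols — the join is lossless.
Dependency preservation: the restricted closure of {F, J} across the fragments never reaches {D}, so F, J → D cannot be enforced without a join — not preserved.

lossless but not dependency-preserving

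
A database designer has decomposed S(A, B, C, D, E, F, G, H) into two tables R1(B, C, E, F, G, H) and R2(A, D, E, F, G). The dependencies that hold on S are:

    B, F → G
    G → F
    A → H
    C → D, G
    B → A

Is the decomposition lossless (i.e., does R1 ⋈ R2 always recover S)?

No

Common attributes: R1 ∩ R2 = {E, F, G}.
No dependency enlarges {E, F, G}, so (E, F, G)⁺ = {E, F, G}.
The closure contains neither all of R1 = {B, C, E, F, G, H} nor all of R2 = {A, D, E, F, G}, so the common attributes are not a superkey of either fragment. The join is lossy.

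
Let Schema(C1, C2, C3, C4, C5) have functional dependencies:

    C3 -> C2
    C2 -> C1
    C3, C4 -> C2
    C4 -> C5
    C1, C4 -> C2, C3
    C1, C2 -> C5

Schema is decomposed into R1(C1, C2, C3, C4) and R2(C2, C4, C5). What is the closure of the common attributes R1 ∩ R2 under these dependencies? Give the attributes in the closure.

R1 ∩ R2 = {C2, C4}.
C2 → C1 applies, adding C1
C4 → C5 applies, adding C5
C1, C4 → C2, C3 applies, adding C3
Closure: {C1, C2, C3, C4, C5}.

C1, C2, C3, C4, C5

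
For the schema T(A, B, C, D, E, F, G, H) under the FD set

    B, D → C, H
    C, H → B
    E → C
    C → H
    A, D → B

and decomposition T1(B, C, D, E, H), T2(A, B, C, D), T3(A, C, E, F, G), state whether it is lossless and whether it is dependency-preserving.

Lossless test (chase): Rows 1 and 2 agree on B, D; apply B, D→C, H and equate their C, H entries. Rows 1 and 3 agree on C; apply C→H and equate their H entries. Rows 1 and 3 agree on C, H; apply C, H→B and equate their B entries. No row becomes fully distinguished — the join is lossy.
Dependency preservation: every FD's attributes lie within a single fragment, so each can be enforced locally — preserved.

lossy but dependency-preserving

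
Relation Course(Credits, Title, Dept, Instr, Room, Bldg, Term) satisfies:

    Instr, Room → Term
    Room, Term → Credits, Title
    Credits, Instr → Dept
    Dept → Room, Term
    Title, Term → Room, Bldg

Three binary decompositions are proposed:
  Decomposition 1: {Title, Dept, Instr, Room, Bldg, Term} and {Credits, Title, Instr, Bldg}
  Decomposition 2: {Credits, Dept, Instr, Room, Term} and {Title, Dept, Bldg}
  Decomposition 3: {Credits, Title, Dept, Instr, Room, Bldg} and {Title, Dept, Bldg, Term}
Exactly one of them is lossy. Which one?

Decomposition 1

Decomposition 1: common = {Title, Instr, Bldg}, closure = {Title, Instr, Bldg} → lossy.
Decomposition 2: common = {Dept}, closure = {Credits, Title, Dept, Room, Bldg, Term} → lossless.
Decomposition 3: common = {Title, Dept, Bldg}, closure = {Credits, Title, Dept, Room, Bldg, Term} → lossless.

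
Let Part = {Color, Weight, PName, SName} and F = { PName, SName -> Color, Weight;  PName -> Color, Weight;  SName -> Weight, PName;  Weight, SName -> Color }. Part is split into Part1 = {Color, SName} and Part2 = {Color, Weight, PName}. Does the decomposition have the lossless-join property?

Common attributes: Part1 ∩ Part2 = {Color}.
No dependency enlarges {Color}, so (Color)⁺ = {Color}.
The closure contains neither all of Part1 = {Color, SName} nor all of Part2 = {Color, Weight, PName}, so the common attributes are not a superkey of either fragment. The join is lossy.

No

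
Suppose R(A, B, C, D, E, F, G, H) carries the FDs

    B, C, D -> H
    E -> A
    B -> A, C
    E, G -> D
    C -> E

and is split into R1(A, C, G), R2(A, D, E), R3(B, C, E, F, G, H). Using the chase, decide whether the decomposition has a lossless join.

Chase test. Columns are A, B, C, D, E, F, G, H; row i has aⱼ where attribute j ∈ Ri, else bᵢⱼ.
Initial tableau (one row per fragment):
  row 1: a1 b12 a3 b14 b15 b16 a7 b18
  row 2: a1 b22 b23 a4 a5 b26 b27 b28
  row 3: b31 a2 a3 b34 a5 a6 a7 a8
Rows 2 and 3 agree on E; apply E→A and equate their A entries.
Rows 1 and 3 agree on C; apply C→E and equate their E entries.
Rows 1 and 3 agree on E, G; apply E, G→D and equate their D entries.
No row becomes fully distinguished — the join is lossy.

No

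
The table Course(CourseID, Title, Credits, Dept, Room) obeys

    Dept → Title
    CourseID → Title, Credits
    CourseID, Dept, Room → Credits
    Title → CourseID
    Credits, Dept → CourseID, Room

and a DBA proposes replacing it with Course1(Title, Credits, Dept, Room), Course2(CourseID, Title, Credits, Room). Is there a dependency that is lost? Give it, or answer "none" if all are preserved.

none

Dept → Title lies within Course1.
CourseID → Title, Credits lies within Course2.
CourseID, Dept, Room → Credits: restricted closure across fragments reaches Credits.
Title → CourseID lies within Course2.
Credits, Dept → CourseID, Room: restricted closure across fragments reaches CourseID, Room.
Every dependency is enforceable on the fragments, so the decomposition is dependency-preserving.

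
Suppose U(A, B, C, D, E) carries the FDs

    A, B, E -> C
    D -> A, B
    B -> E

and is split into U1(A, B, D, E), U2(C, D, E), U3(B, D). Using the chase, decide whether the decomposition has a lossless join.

Chase test. Columns are A, B, C, D, E; row i has aⱼ where attribute j ∈ Ui, else bᵢⱼ.
Initial tableau (one row per fragment):
  row 1: a1 a2 b13 a4 a5
  row 2: b21 b22 a3 a4 a5
  row 3: b31 a2 b33 a4 b35
Rows 1 and 2 agree on D; apply D→A, B and equate their A, B entries.
Rows 1 and 3 agree on D; apply D→A, B and equate their A, B entries.
Rows 1 and 3 agree on B; apply B→E and equate their E entries.
Rows 1 and 2 agree on A, B, E; apply A, B, E→C and equate their C entries.
Rows 1 and 3 agree on A, B, E; apply A, B, E→C and equate their C entries.
Row 1 is now all distinguished symbols — the join is lossless.

Yes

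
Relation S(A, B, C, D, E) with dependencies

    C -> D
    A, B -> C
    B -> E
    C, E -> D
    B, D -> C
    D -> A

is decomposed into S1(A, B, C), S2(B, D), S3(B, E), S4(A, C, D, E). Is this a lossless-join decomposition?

Yes

Chase test. Columns are A, B, C, D, E; row i has aⱼ where attribute j ∈ Si, else bᵢⱼ.
Initial tableau (one row per fragment):
  row 1: a1 a2 a3 b14 b15
  row 2: b21 a2 b23 a4 b25
  row 3: b31 a2 b33 b34 a5
  row 4: a1 b42 a3 a4 a5
Rows 1 and 4 agree on C; apply C→D and equate their D entries.
Rows 1 and 2 agree on B; apply B→E and equate their E entries.
Rows 1 and 3 agree on B; apply B→E and equate their E entries.
Rows 1 and 2 agree on B, D; apply B, D→C and equate their C entries.
Rows 1 and 2 agree on D; apply D→A and equate their A entries.
Row 1 is now all distinguished symbols — the join is lossless.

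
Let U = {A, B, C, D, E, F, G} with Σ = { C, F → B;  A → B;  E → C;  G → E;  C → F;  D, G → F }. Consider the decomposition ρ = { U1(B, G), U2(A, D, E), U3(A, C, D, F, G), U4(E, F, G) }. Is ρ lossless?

Yes

Chase test. Columns are A, B, C, D, E, F, G; row i has aⱼ where attribute j ∈ Ui, else bᵢⱼ.
Initial tableau (one row per fragment):
  row 1: b11 a2 b13 b14 b15 b16 a7
  row 2: a1 b22 b23 a4 a5 b26 b27
  row 3: a1 b32 a3 a4 b35 a6 a7
  row 4: b41 b42 b43 b44 a5 a6 a7
Rows 2 and 3 agree on A; apply A→B and equate their B entries.
Rows 2 and 4 agree on E; apply E→C and equate their C entries.
Rows 1 and 3 agree on G; apply G→E and equate their E entries.
Rows 1 and 4 agree on G; apply G→E and equate their E entries.
Rows 2 and 4 agree on C; apply C→F and equate their F entries.
Rows 2 and 4 agree on C, F; apply C, F→B and equate their B entries.
Rows 1 and 2 agree on E; apply E→C and equate their C entries.
Rows 1 and 3 agree on E; apply E→C and equate their C entries.
Rows 1 and 2 agree on C; apply C→F and equate their F entries.
Rows 1 and 2 agree on C, F; apply C, F→B and equate their B entries.
Row 3 is now all distinguished symbols — the join is lossless.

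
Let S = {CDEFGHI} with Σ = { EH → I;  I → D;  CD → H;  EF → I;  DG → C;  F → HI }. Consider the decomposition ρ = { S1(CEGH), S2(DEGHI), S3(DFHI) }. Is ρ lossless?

Chase test. Columns are CDEFGHI; row i has aⱼ where attribute j ∈ Si, else bᵢⱼ.
Initial tableau (one row per fragment):
  row 1: a1 b12 a3 b14 a5 a6 b17
  row 2: b21 a2 a3 b24 a5 a6 a7
  row 3: b31 a2 b33 a4 b35 a6 a7
Rows 1 and 2 agree on EH; apply EH→I and equate their I entries.
Rows 1 and 2 agree on I; apply I→D and equate their D entries.
Rows 1 and 2 agree on DG; apply DG→C and equate their C entries.
No row becomes fully distinguished — the join is lossy.

No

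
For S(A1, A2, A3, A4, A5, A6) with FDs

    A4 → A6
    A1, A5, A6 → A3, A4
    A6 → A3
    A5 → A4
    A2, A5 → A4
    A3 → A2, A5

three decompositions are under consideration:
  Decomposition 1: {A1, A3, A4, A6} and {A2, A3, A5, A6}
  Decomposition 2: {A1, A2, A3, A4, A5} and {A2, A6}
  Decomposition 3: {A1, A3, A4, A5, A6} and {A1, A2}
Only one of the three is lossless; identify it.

Decomposition 1

Decomposition 1: common = {A3, A6}, closure = {A2, A3, A4, A5, A6} → lossless.
Decomposition 2: common = {A2}, closure = {A2} → lossy.
Decomposition 3: common = {A1}, closure = {A1} → lossy.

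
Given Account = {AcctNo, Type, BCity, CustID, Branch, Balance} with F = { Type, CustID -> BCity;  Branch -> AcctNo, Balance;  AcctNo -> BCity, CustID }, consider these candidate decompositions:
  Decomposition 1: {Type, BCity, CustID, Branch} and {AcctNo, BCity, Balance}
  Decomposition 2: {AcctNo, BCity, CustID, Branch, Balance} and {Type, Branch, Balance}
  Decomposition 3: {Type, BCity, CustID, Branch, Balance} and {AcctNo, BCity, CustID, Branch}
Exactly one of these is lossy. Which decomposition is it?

Decomposition 1: common = {BCity}, closure = {BCity} → lossy.
Decomposition 2: common = {Branch, Balance}, closure = {AcctNo, BCity, CustID, Branch, Balance} → lossless.
Decomposition 3: common = {BCity, CustID, Branch}, closure = {AcctNo, BCity, CustID, Branch, Balance} → lossless.

Decomposition 1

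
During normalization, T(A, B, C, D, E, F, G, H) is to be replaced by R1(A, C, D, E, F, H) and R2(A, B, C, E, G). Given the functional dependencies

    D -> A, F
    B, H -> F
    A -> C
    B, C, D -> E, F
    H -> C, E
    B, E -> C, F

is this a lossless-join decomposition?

No

Common attributes: R1 ∩ R2 = {A, C, E}.
No dependency enlarges {A, C, E}, so (A, C, E)⁺ = {A, C, E}.
The closure contains neither all of R1 = {A, C, D, E, F, H} nor all of R2 = {A, B, C, E, G}, so the common attributes are not a superkey of either fragment. The join is lossy.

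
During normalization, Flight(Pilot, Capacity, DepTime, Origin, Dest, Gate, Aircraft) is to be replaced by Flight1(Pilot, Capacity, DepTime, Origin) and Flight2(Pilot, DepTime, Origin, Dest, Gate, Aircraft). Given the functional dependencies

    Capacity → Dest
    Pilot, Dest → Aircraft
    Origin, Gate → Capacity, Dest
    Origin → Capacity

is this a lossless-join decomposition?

Common attributes: Flight1 ∩ Flight2 = {Pilot, DepTime, Origin}.
Closure of {Pilot, DepTime, Origin}: Origin → Capacity applies, adding Capacity; Capacity → Dest applies, adding Dest; Pilot, Dest → Aircraft applies, adding Aircraft. So (Pilot, DepTime, Origin)⁺ = {Pilot, Capacity, DepTime, Origin, Dest, Aircraft}.
This closure contains every attribute of Flight1, so Flight1 ∩ Flight2 → Flight1. The join is lossless.

Yes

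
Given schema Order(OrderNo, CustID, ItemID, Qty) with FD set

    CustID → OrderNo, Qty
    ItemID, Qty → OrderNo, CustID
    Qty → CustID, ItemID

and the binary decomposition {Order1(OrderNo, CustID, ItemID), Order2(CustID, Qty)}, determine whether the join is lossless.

Yes

Common attributes: Order1 ∩ Order2 = {CustID}.
Closure of {CustID}: CustID → OrderNo, Qty applies, adding OrderNo, Qty; Qty → CustID, ItemID applies, adding ItemID. So (CustID)⁺ = {OrderNo, CustID, ItemID, Qty}.
This closure contains every attribute of Order1, so Order1 ∩ Order2 → Order1. The join is lossless.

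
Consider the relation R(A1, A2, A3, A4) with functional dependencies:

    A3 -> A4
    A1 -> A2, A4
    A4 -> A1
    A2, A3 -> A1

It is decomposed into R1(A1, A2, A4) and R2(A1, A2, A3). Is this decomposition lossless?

Yes

Common attributes: R1 ∩ R2 = {A1, A2}.
Closure of {A1, A2}: A1 → A2, A4 applies, adding A4. So (A1, A2)⁺ = {A1, A2, A4}.
This closure contains every attribute of R1, so R1 ∩ R2 → R1. The join is lossless.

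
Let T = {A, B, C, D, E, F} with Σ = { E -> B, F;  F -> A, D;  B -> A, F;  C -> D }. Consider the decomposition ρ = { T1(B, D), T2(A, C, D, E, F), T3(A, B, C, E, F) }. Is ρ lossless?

Chase test. Columns are A, B, C, D, E, F; row i has aⱼ where attribute j ∈ Ti, else bᵢⱼ.
Initial tableau (one row per fragment):
  row 1: b11 a2 b13 a4 b15 b16
  row 2: a1 b22 a3 a4 a5 a6
  row 3: a1 a2 a3 b34 a5 a6
Rows 2 and 3 agree on E; apply E→B, F and equate their B, F entries.
Rows 2 and 3 agree on F; apply F→A, D and equate their A, D entries.
Rows 1 and 2 agree on B; apply B→A, F and equate their A, F entries.
Row 2 is now all distinguished symbols — the join is lossless.

Yes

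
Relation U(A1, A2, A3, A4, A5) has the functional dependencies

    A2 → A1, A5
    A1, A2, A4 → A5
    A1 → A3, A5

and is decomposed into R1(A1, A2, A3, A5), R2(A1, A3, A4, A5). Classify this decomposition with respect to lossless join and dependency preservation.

lossy but dependency-preserving

Lossless test: (A1, A3, A5)⁺ = {A1, A3, A5}, which is a superkey of neither fragment — lossy.
Dependency preservation: A1, A2, A4 → A5 is not contained in any single fragment, but the restricted closure of its left-hand side across the fragments still reaches the right-hand side; the remaining FDs each lie inside some fragment. All dependencies are preserved.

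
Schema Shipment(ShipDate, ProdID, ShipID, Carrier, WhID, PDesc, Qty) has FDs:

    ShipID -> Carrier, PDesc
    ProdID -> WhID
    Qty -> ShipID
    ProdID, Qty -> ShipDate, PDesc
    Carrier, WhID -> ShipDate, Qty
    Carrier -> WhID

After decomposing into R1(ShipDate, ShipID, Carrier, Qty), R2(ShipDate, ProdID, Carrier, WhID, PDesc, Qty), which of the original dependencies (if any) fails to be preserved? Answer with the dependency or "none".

ShipID → Carrier, PDesc: restricted closure across fragments reaches Carrier, PDesc.
ProdID → WhID lies within R2.
Qty → ShipID lies within R1.
ProdID, Qty → ShipDate, PDesc lies within R2.
Carrier, WhID → ShipDate, Qty lies within R2.
Carrier → WhID lies within R2.
Every dependency is enforceable on the fragments, so the decomposition is dependency-preserving.

none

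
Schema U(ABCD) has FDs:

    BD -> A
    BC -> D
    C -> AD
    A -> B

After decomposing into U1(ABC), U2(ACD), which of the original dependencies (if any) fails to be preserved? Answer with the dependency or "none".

Check BD → A: no single fragment contains all of {ABD}, and the restricted closure of {BD} across the fragments never reaches {A}.
BC → D is preserved.
C → AD is preserved.
A → B is preserved.

BD -> A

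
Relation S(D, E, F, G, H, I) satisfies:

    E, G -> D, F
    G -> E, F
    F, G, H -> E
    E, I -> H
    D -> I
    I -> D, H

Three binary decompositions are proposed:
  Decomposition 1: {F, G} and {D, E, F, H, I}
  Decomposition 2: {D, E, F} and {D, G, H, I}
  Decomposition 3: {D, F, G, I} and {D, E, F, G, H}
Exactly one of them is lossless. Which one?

Decomposition 1: common = {F}, closure = {F} → lossy.
Decomposition 2: common = {D}, closure = {D, H, I} → lossy.
Decomposition 3: common = {D, F, G}, closure = {D, E, F, G, H, I} → lossless.

Decomposition 3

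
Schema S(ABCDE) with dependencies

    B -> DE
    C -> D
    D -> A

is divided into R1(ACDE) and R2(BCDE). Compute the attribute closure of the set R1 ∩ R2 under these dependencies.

ACDE

R1 ∩ R2 = {CDE}.
D → A applies, adding A
Closure: {ACDE}.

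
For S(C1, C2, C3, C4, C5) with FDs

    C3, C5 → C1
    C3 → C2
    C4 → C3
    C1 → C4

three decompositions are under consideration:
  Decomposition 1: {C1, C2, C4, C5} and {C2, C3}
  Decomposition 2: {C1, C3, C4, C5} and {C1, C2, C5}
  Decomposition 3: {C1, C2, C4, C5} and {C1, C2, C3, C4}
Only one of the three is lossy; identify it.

Decomposition 1

Decomposition 1: common = {C2}, closure = {C2} → lossy.
Decomposition 2: common = {C1, C5}, closure = {C1, C2, C3, C4, C5} → lossless.
Decomposition 3: common = {C1, C2, C4}, closure = {C1, C2, C3, C4} → lossless.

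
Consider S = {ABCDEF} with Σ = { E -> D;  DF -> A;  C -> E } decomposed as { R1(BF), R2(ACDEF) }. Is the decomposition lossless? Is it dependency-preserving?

lossy but dependency-preserving

Lossless test: (F)⁺ = {F}, which is a superkey of neither fragment — lossy.
Dependency preservation: every FD's attributes lie within a single fragment, so each can be enforced locally — preserved.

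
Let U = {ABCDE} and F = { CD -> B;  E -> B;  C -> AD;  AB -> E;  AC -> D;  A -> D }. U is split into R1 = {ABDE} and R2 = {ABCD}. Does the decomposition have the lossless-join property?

Yes

Common attributes: R1 ∩ R2 = {ABD}.
Closure of {ABD}: AB → E applies, adding E. So (ABD)⁺ = {ABDE}.
This closure contains every attribute of R1, so R1 ∩ R2 → R1. The join is lossless.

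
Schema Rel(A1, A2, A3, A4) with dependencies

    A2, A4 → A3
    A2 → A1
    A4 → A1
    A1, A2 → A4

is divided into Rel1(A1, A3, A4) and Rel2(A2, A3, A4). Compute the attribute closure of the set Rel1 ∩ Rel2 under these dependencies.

A1, A3, A4

Rel1 ∩ Rel2 = {A3, A4}.
A4 → A1 applies, adding A1
Closure: {A1, A3, A4}.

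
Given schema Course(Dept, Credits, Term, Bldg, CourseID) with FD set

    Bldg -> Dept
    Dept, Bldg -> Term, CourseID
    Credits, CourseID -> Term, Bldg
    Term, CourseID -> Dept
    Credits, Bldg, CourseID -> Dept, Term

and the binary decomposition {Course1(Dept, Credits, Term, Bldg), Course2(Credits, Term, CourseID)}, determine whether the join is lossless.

No

Common attributes: Course1 ∩ Course2 = {Credits, Term}.
No dependency enlarges {Credits, Term}, so (Credits, Term)⁺ = {Credits, Term}.
The closure contains neither all of Course1 = {Dept, Credits, Term, Bldg} nor all of Course2 = {Credits, Term, CourseID}, so the common attributes are not a superkey of either fragment. The join is lossy.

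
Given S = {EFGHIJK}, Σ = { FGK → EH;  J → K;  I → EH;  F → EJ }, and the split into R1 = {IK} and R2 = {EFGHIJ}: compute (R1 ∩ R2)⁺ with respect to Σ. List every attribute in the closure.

R1 ∩ R2 = {I}.
I → EH applies, adding EH
Closure: {EHI}.

EHI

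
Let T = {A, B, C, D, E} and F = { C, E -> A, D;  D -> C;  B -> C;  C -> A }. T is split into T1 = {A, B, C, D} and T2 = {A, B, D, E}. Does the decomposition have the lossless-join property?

Common attributes: T1 ∩ T2 = {A, B, D}.
Closure of {A, B, D}: D → C applies, adding C. So (A, B, D)⁺ = {A, B, C, D}.
This closure contains every attribute of T1, so T1 ∩ T2 → T1. The join is lossless.

Yes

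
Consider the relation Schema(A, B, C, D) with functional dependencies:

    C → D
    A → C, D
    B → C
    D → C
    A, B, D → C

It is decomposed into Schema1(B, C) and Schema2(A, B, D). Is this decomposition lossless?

Yes

Common attributes: Schema1 ∩ Schema2 = {B}.
Closure of {B}: B → C applies, adding C; C → D applies, adding D. So (B)⁺ = {B, C, D}.
This closure contains every attribute of Schema1, so Schema1 ∩ Schema2 → Schema1. The join is lossless.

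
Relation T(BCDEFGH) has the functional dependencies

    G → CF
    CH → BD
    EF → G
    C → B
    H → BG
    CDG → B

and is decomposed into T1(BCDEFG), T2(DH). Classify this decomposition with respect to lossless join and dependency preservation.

Lossless test: (D)⁺ = {D}, which is a superkey of neither fragment — lossy.
Dependency preservation: the restricted closure of {H} across the fragments never reaches {BG}, so H → BG cannot be enforced without a join — not preserved.

lossy and not dependency-preserving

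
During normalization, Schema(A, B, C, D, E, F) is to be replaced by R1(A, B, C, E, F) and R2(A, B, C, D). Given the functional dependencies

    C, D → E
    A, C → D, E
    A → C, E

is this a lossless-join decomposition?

Common attributes: R1 ∩ R2 = {A, B, C}.
Closure of {A, B, C}: A, C → D, E applies, adding D, E. So (A, B, C)⁺ = {A, B, C, D, E}.
This closure contains every attribute of R2, so R1 ∩ R2 → R2. The join is lossless.

Yes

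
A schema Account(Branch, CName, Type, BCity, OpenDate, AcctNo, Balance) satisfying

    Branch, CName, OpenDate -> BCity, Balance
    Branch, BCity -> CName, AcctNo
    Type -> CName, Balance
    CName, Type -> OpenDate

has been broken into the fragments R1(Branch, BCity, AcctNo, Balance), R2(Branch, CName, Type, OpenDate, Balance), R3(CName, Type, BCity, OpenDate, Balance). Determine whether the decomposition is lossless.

No

Chase test. Columns are Branch, CName, Type, BCity, OpenDate, AcctNo, Balance; row i has aⱼ where attribute j ∈ Ri, else bᵢⱼ.
Initial tableau (one row per fragment):
  row 1: a1 b12 b13 a4 b15 a6 a7
  row 2: a1 a2 a3 b24 a5 b26 a7
  row 3: b31 a2 a3 a4 a5 b36 a7
No row becomes fully distinguished — the join is lossy.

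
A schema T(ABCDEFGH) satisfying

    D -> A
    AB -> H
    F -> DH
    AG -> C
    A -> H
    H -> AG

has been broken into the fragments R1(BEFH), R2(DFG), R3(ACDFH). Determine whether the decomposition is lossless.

Chase test. Columns are ABCDEFGH; row i has aⱼ where attribute j ∈ Ri, else bᵢⱼ.
Initial tableau (one row per fragment):
  row 1: b11 a2 b13 b14 a5 a6 b17 a8
  row 2: b21 b22 b23 a4 b25 a6 a7 b28
  row 3: a1 b32 a3 a4 b35 a6 b37 a8
Rows 2 and 3 agree on D; apply D→A and equate their A entries.
Rows 1 and 2 agree on F; apply F→DH and equate their DH entries.
Rows 1 and 2 agree on H; apply H→AG and equate their AG entries.
Rows 1 and 3 agree on H; apply H→AG and equate their AG entries.
Rows 1 and 2 agree on AG; apply AG→C and equate their C entries.
Rows 1 and 3 agree on AG; apply AG→C and equate their C entries.
Row 1 is now all distinguished symbols — the join is lossless.

Yes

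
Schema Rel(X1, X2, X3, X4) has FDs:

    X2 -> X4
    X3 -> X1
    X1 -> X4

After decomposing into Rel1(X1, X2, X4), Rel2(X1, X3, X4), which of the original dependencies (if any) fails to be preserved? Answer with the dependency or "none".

none

X2 → X4 lies within Rel1.
X3 → X1 lies within Rel2.
X1 → X4 lies within Rel1.
Every dependency is enforceable on the fragments, so the decomposition is dependency-preserving.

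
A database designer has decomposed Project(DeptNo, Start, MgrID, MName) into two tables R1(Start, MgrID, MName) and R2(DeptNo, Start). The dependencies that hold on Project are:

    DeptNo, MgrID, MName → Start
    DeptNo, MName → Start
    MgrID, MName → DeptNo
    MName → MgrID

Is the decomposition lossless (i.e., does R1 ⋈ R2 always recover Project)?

No

Common attributes: R1 ∩ R2 = {Start}.
No dependency enlarges {Start}, so (Start)⁺ = {Start}.
The closure contains neither all of R1 = {Start, MgrID, MName} nor all of R2 = {DeptNo, Start}, so the common attributes are not a superkey of either fragment. The join is lossy.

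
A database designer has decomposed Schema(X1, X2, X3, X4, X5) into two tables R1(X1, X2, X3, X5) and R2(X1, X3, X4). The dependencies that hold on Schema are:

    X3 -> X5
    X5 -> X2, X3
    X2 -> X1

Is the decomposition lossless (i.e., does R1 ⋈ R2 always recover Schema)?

Yes

Common attributes: R1 ∩ R2 = {X1, X3}.
Closure of {X1, X3}: X3 → X5 applies, adding X5; X5 → X2, X3 applies, adding X2. So (X1, X3)⁺ = {X1, X2, X3, X5}.
This closure contains every attribute of R1, so R1 ∩ R2 → R1. The join is lossless.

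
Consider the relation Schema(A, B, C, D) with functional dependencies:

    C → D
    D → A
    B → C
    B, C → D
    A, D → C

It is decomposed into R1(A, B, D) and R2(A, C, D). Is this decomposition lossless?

Common attributes: R1 ∩ R2 = {A, D}.
Closure of {A, D}: A, D → C applies, adding C. So (A, D)⁺ = {A, C, D}.
This closure contains every attribute of R2, so R1 ∩ R2 → R2. The join is lossless.

Yes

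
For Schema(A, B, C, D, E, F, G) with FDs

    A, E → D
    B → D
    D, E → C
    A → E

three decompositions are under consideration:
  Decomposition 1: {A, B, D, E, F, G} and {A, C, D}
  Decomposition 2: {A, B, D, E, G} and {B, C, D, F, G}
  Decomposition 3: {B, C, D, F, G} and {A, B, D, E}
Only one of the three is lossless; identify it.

Decomposition 1: common = {A, D}, closure = {A, C, D, E} → lossless.
Decomposition 2: common = {B, D, G}, closure = {B, D, G} → lossy.
Decomposition 3: common = {B, D}, closure = {B, D} → lossy.

Decomposition 1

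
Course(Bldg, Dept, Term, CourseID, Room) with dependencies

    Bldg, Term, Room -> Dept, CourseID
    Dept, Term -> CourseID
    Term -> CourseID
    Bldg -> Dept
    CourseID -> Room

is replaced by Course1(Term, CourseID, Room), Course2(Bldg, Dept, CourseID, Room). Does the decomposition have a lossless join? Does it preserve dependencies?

lossy but dependency-preserving

Lossless test: (CourseID, Room)⁺ = {CourseID, Room}, which is a superkey of neither fragment — lossy.
Dependency preservation: Bldg, Term, Room → Dept, CourseID; Dept, Term → CourseID are not contained in any single fragment, but the restricted closure of each left-hand side across the fragments still reaches the right-hand side; the remaining FDs each lie inside some fragment. All dependencies are preserved.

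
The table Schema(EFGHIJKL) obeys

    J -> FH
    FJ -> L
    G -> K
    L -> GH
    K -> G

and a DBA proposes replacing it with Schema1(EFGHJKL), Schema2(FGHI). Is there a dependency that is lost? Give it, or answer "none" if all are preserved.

none

J → FH lies within Schema1.
FJ → L lies within Schema1.
G → K lies within Schema1.
L → GH lies within Schema1.
K → G lies within Schema1.
Every dependency is enforceable on the fragments, so the decomposition is dependency-preserving.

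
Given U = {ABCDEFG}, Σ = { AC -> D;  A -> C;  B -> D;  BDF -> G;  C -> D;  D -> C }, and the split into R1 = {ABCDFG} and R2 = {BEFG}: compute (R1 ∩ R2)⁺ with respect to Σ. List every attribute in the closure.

BCDFG

R1 ∩ R2 = {BFG}.
B → D applies, adding D
D → C applies, adding C
Closure: {BCDFG}.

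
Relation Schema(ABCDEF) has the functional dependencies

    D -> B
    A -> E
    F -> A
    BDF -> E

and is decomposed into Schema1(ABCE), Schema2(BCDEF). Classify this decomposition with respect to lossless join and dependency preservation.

Lossless test: (BCE)⁺ = {BCE}, which is a superkey of neither fragment — lossy.
Dependency preservation: the restricted closure of {F} across the fragments never reaches {A}, so F → A cannot be enforced without a join — not preserved.

lossy and not dependency-preserving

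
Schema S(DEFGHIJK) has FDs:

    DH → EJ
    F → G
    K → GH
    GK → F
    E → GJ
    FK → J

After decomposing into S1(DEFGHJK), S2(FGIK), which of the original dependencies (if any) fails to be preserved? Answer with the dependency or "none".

none

DH → EJ lies within S1.
F → G lies within S1.
K → GH lies within S1.
GK → F lies within S1.
E → GJ lies within S1.
FK → J lies within S1.
Every dependency is enforceable on the fragments, so the decomposition is dependency-preserving.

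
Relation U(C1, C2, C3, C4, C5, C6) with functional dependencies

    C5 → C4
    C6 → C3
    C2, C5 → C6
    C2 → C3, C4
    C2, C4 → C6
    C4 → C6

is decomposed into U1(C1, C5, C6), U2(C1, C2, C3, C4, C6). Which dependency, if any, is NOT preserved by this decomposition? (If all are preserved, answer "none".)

Check C5 → C4: no single fragment contains all of {C4, C5}, and the restricted closure of {C5} across the fragments never reaches {C4}.
C6 → C3 is preserved.
C2, C5 → C6 is preserved.
C2 → C3, C4 is preserved.
C2, C4 → C6 is preserved.
C4 → C6 is preserved.

C5 → C4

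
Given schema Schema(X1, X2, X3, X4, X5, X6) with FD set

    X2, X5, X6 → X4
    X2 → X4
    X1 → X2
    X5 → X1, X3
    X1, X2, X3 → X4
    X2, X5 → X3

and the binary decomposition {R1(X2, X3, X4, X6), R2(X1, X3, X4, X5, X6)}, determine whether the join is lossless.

Common attributes: R1 ∩ R2 = {X3, X4, X6}.
No dependency enlarges {X3, X4, X6}, so (X3, X4, X6)⁺ = {X3, X4, X6}.
The closure contains neither all of R1 = {X2, X3, X4, X6} nor all of R2 = {X1, X3, X4, X5, X6}, so the common attributes are not a superkey of either fragment. The join is lossy.

No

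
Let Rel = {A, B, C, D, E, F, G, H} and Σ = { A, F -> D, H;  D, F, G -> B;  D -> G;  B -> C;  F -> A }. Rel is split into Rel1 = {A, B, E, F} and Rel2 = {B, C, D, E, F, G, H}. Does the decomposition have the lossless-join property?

Yes

Common attributes: Rel1 ∩ Rel2 = {B, E, F}.
Closure of {B, E, F}: B → C applies, adding C; F → A applies, adding A; A, F → D, H applies, adding D, H; D → G applies, adding G. So (B, E, F)⁺ = {A, B, C, D, E, F, G, H}.
This closure contains every attribute of Rel1, so Rel1 ∩ Rel2 → Rel1. The join is lossless.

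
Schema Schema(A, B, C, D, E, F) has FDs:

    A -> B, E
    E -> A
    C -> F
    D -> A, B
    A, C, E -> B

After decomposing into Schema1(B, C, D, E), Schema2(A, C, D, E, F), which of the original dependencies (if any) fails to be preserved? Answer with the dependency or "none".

none

A → B, E: restricted closure across fragments reaches B, E.
E → A lies within Schema2.
C → F lies within Schema2.
D → A, B: restricted closure across fragments reaches A, B.
A, C, E → B: restricted closure across fragments reaches B.
Every dependency is enforceable on the fragments, so the decomposition is dependency-preserving.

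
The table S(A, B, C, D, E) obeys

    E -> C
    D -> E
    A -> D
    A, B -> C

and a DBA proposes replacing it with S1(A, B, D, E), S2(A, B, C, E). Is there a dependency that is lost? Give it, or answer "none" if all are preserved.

none

E → C lies within S2.
D → E lies within S1.
A → D lies within S1.
A, B → C lies within S2.
Every dependency is enforceable on the fragments, so the decomposition is dependency-preserving.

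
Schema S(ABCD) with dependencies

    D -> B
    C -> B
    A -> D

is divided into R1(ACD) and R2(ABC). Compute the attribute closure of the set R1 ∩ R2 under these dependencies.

ABCD

R1 ∩ R2 = {AC}.
C → B applies, adding B
A → D applies, adding D
Closure: {ABCD}.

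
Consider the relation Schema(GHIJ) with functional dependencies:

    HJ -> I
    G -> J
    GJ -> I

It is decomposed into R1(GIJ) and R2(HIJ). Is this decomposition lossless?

Common attributes: R1 ∩ R2 = {IJ}.
No dependency enlarges {IJ}, so (IJ)⁺ = {IJ}.
The closure contains neither all of R1 = {GIJ} nor all of R2 = {HIJ}, so the common attributes are not a superkey of either fragment. The join is lossy.

No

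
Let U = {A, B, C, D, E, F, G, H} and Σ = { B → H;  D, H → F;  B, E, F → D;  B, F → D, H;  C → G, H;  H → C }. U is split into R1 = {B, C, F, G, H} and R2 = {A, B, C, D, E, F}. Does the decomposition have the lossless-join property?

Common attributes: R1 ∩ R2 = {B, C, F}.
Closure of {B, C, F}: B → H applies, adding H; B, F → D, H applies, adding D; C → G, H applies, adding G. So (B, C, F)⁺ = {B, C, D, F, G, H}.
This closure contains every attribute of R1, so R1 ∩ R2 → R1. The join is lossless.

Yes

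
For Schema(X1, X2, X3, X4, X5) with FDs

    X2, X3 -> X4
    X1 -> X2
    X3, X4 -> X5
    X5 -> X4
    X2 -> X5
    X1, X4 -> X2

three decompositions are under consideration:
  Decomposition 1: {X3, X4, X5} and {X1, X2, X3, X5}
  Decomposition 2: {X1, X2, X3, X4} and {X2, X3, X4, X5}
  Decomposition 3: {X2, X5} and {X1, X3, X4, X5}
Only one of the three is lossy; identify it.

Decomposition 3

Decomposition 1: common = {X3, X5}, closure = {X3, X4, X5} → lossless.
Decomposition 2: common = {X2, X3, X4}, closure = {X2, X3, X4, X5} → lossless.
Decomposition 3: common = {X5}, closure = {X4, X5} → lossy.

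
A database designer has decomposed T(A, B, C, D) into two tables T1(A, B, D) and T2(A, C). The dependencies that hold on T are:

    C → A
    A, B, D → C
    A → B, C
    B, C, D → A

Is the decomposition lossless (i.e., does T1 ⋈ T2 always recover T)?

Common attributes: T1 ∩ T2 = {A}.
Closure of {A}: A → B, C applies, adding B, C. So (A)⁺ = {A, B, C}.
This closure contains every attribute of T2, so T1 ∩ T2 → T2. The join is lossless.

Yes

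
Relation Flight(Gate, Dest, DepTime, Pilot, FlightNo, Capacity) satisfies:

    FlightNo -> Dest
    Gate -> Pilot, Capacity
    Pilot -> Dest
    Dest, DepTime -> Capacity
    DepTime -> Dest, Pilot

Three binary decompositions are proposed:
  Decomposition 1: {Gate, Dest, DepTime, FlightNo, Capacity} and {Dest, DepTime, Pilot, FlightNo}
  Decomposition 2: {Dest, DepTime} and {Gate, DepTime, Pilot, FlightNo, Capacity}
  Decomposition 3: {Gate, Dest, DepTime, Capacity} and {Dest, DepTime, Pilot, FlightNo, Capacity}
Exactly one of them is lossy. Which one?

Decomposition 1: common = {Dest, DepTime, FlightNo}, closure = {Dest, DepTime, Pilot, FlightNo, Capacity} → lossless.
Decomposition 2: common = {DepTime}, closure = {Dest, DepTime, Pilot, Capacity} → lossless.
Decomposition 3: common = {Dest, DepTime, Capacity}, closure = {Dest, DepTime, Pilot, Capacity} → lossy.

Decomposition 3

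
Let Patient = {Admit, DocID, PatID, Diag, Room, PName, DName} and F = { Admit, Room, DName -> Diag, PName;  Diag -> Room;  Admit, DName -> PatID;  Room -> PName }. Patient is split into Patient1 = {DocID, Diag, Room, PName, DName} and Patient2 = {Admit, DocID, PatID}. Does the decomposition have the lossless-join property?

No

Common attributes: Patient1 ∩ Patient2 = {DocID}.
No dependency enlarges {DocID}, so (DocID)⁺ = {DocID}.
The closure contains neither all of Patient1 = {DocID, Diag, Room, PName, DName} nor all of Patient2 = {Admit, DocID, PatID}, so the common attributes are not a superkey of either fragment. The join is lossy.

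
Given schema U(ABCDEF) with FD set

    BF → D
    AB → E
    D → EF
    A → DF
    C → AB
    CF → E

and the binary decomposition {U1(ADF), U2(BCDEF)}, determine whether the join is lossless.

No

Common attributes: U1 ∩ U2 = {DF}.
Closure of {DF}: D → EF applies, adding E. So (DF)⁺ = {DEF}.
The closure contains neither all of U1 = {ADF} nor all of U2 = {BCDEF}, so the common attributes are not a superkey of either fragment. The join is lossy.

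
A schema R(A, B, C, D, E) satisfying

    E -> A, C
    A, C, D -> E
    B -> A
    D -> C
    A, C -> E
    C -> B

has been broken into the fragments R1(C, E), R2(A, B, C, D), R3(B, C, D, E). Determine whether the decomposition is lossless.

Chase test. Columns are A, B, C, D, E; row i has aⱼ where attribute j ∈ Ri, else bᵢⱼ.
Initial tableau (one row per fragment):
  row 1: b11 b12 a3 b14 a5
  row 2: a1 a2 a3 a4 b25
  row 3: b31 a2 a3 a4 a5
Rows 1 and 3 agree on E; apply E→A, C and equate their A, C entries.
Rows 2 and 3 agree on B; apply B→A and equate their A entries.
Rows 1 and 2 agree on A, C; apply A, C→E and equate their E entries.
Rows 1 and 2 agree on C; apply C→B and equate their B entries.
Row 2 is now all distinguished symbols — the join is lossless.

Yes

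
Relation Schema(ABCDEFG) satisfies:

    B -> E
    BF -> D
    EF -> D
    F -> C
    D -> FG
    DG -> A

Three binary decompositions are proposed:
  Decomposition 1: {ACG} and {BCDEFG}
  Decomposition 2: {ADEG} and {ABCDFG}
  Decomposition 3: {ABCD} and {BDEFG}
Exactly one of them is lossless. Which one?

Decomposition 1: common = {CG}, closure = {CG} → lossy.
Decomposition 2: common = {ADG}, closure = {ACDFG} → lossy.
Decomposition 3: common = {BD}, closure = {ABCDEFG} → lossless.

Decomposition 3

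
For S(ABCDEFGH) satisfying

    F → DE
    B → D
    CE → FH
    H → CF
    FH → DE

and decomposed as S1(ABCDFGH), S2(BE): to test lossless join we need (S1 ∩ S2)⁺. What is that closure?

S1 ∩ S2 = {B}.
B → D applies, adding D
Closure: {BD}.

BD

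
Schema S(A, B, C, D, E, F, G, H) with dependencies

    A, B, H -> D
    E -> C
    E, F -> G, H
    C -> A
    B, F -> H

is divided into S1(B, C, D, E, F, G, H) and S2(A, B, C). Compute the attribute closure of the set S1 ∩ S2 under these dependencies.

A, B, C

S1 ∩ S2 = {B, C}.
C → A applies, adding A
Closure: {A, B, C}.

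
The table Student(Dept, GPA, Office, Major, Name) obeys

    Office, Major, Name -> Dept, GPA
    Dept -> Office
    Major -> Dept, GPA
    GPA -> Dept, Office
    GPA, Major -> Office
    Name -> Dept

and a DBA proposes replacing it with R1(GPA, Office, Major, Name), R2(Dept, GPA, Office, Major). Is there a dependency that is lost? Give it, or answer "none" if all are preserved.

Name -> Dept

Check Name → Dept: no single fragment contains all of {Dept, Name}, and the restricted closure of {Name} across the fragments never reaches {Dept}.
Office, Major, Name → Dept, GPA is preserved.
Dept → Office is preserved.
Major → Dept, GPA is preserved.
GPA → Dept, Office is preserved.
GPA, Major → Office is preserved.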